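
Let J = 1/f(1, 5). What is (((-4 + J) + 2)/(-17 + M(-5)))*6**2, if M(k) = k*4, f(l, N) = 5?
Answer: 324/185 ≈ 1.7514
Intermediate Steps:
M(k) = 4*k
J = 1/5 ≈ 0.20000
(((-4 + J) + 2)/(-17 + M(-5)))*6**2 = (((-4 + 1/5) + 2)/(-17 + 4*(-5)))*6**2 = ((-19/5 + 2)/(-17 - 20))*36 = (-9/5/(-37))*36 = -1/37*(-9/5)*36 = (9/185)*36 = 324/185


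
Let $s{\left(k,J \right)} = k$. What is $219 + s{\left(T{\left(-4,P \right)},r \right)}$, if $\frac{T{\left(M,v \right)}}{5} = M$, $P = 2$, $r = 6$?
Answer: $199$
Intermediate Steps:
$T{\left(M,v \right)} = 5 M$
$219 + s{\left(T{\left(-4,P \right)},r \right)} = 219 + 5 \left(-4\right) = 219 - 20 = 199$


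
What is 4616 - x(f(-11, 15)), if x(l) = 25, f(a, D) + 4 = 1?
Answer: 4591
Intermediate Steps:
f(a, D) = -3 (f(a, D) = -4 + 1 = -3)
4616 - x(f(-11, 15)) = 4616 - 1*25 = 4616 - 25 = 4591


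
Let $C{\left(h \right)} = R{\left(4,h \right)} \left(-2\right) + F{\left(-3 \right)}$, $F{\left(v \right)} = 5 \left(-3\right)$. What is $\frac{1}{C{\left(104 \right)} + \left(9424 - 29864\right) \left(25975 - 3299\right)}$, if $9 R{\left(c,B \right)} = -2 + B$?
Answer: $- \frac{3}{1390492433} \approx -2.1575 \cdot 10^{-9}$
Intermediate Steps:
$R{\left(c,B \right)} = - \frac{2}{9} + \frac{B}{9}$ ($R{\left(c,B \right)} = \frac{-2 + B}{9} = - \frac{2}{9} + \frac{B}{9}$)
$F{\left(v \right)} = -15$
$C{\left(h \right)} = - \frac{131}{9} - \frac{2 h}{9}$ ($C{\left(h \right)} = \left(- \frac{2}{9} + \frac{h}{9}\right) \left(-2\right) - 15 = \left(\frac{4}{9} - \frac{2 h}{9}\right) - 15 = - \frac{131}{9} - \frac{2 h}{9}$)
$\frac{1}{C{\left(104 \right)} + \left(9424 - 29864\right) \left(25975 - 3299\right)} = \frac{1}{\left(- \frac{131}{9} - \frac{208}{9}\right) + \left(9424 - 29864\right) \left(25975 - 3299\right)} = \frac{1}{\left(- \frac{131}{9} - \frac{208}{9}\right) - 463497440} = \frac{1}{- \frac{113}{3} - 463497440} = \frac{1}{- \frac{1390492433}{3}} = - \frac{3}{1390492433}$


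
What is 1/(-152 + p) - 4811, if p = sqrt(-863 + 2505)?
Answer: -51626917/10731 - sqrt(1642)/21462 ≈ -4811.0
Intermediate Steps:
p = sqrt(1642) ≈ 40.522
1/(-152 + p) - 4811 = 1/(-152 + sqrt(1642)) - 4811 = -4811 + 1/(-152 + sqrt(1642))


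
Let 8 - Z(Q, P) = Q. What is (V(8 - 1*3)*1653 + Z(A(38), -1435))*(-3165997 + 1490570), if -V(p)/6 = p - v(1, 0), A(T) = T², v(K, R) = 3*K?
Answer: 35639683144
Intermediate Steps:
Z(Q, P) = 8 - Q
V(p) = 18 - 6*p (V(p) = -6*(p - 3) = -6*(-3 + p) = 18 - 6*p)
(V(8 - 1*3)*1653 + Z(A(38), -1435))*(-3165997 + 1490570) = ((18 - 6*(8 - 1*3))*1653 + (8 - 1*38²))*(-3165997 + 1490570) = ((18 - 6*(8 - 3))*1653 + (8 - 1*1444))*(-1675427) = ((18 - 6*5)*1653 + (8 - 1444))*(-1675427) = ((18 - 30)*1653 - 1436)*(-1675427) = (-12*1653 - 1436)*(-1675427) = (-19836 - 1436)*(-1675427) = -21272*(-1675427) = 35639683144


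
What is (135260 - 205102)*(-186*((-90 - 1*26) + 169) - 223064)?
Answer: 16267738324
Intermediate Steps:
(135260 - 205102)*(-186*((-90 - 1*26) + 169) - 223064) = -69842*(-186*((-90 - 26) + 169) - 223064) = -69842*(-186*(-116 + 169) - 223064) = -69842*(-186*53 - 223064) = -69842*(-9858 - 223064) = -69842*(-232922) = 16267738324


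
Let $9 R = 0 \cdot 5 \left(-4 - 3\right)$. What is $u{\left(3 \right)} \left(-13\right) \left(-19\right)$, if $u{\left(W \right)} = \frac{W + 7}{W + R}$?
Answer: $\frac{2470}{3} \approx 823.33$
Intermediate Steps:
$R = 0$ ($R = \frac{0 \cdot 5 \left(-4 - 3\right)}{9} = \frac{0 \left(-7\right)}{9} = \frac{1}{9} \cdot 0 = 0$)
$u{\left(W \right)} = \frac{7 + W}{W}$ ($u{\left(W \right)} = \frac{W + 7}{W + 0} = \frac{7 + W}{W}$)
$u{\left(3 \right)} \left(-13\right) \left(-19\right) = \frac{7 + 3}{3} \left(-13\right) \left(-19\right) = \frac{1}{3} \cdot 10 \left(-13\right) \left(-19\right) = \frac{10}{3} \left(-13\right) \left(-19\right) = \left(- \frac{130}{3}\right) \left(-19\right) = \frac{2470}{3}$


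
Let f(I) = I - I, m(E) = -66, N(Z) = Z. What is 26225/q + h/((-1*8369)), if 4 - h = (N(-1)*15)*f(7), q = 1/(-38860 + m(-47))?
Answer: -8543362675154/8369 ≈ -1.0208e+9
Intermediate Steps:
f(I) = 0
q = -1/38926 (q = 1/(-38860 - 66) = 1/(-38926) = -1/38926 ≈ -2.5690e-5)
h = 4 (h = 4 - (-1*15)*0 = 4 - (-15)*0 = 4 - 1*0 = 4 + 0 = 4)
26225/q + h/((-1*8369)) = 26225/(-1/38926) + 4/((-1*8369)) = 26225*(-38926) + 4/(-8369) = -1020834350 + 4*(-1/8369) = -1020834350 - 4/8369 = -8543362675154/8369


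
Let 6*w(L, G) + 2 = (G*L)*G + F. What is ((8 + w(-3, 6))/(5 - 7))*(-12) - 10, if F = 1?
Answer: -71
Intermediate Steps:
w(L, G) = -⅙ + L*G²/6 (w(L, G) = -⅓ + ((G*L)*G + 1)/6 = -⅓ + (L*G² + 1)/6 = -⅓ + (1 + L*G²)/6 = -⅓ + (⅙ + L*G²/6) = -⅙ + L*G²/6)
((8 + w(-3, 6))/(5 - 7))*(-12) - 10 = ((8 + (-⅙ + (⅙)*(-3)*6²))/(5 - 7))*(-12) - 10 = ((8 + (-⅙ + (⅙)*(-3)*36))/(-2))*(-12) - 10 = ((8 + (-⅙ - 18))*(-½))*(-12) - 10 = ((8 - 109/6)*(-½))*(-12) - 10 = -61/6*(-½)*(-12) - 10 = (61/12)*(-12) - 10 = -61 - 10 = -71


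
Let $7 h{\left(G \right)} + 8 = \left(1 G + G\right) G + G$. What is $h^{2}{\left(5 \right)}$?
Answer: $\frac{2209}{49} \approx 45.082$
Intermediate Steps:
$h{\left(G \right)} = - \frac{8}{7} + \frac{G}{7} + \frac{2 G^{2}}{7}$ ($h{\left(G \right)} = - \frac{8}{7} + \frac{\left(1 G + G\right) G + G}{7} = - \frac{8}{7} + \frac{\left(G + G\right) G + G}{7} = - \frac{8}{7} + \frac{2 G G + G}{7} = - \frac{8}{7} + \frac{2 G^{2} + G}{7} = - \frac{8}{7} + \frac{G + 2 G^{2}}{7} = - \frac{8}{7} + \left(\frac{G}{7} + \frac{2 G^{2}}{7}\right) = - \frac{8}{7} + \frac{G}{7} + \frac{2 G^{2}}{7}$)
$h^{2}{\left(5 \right)} = \left(- \frac{8}{7} + \frac{1}{7} \cdot 5 + \frac{2 \cdot 5^{2}}{7}\right)^{2} = \left(- \frac{8}{7} + \frac{5}{7} + \frac{2}{7} \cdot 25\right)^{2} = \left(- \frac{8}{7} + \frac{5}{7} + \frac{50}{7}\right)^{2} = \left(\frac{47}{7}\right)^{2} = \frac{2209}{49}$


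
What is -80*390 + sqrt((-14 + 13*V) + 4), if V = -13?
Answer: -31200 + I*sqrt(179) ≈ -31200.0 + 13.379*I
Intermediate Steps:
-80*390 + sqrt((-14 + 13*V) + 4) = -80*390 + sqrt((-14 + 13*(-13)) + 4) = -31200 + sqrt((-14 - 169) + 4) = -31200 + sqrt(-183 + 4) = -31200 + sqrt(-179) = -31200 + I*sqrt(179)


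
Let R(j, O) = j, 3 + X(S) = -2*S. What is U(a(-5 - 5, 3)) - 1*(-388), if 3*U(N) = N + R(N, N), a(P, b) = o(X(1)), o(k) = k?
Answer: 1154/3 ≈ 384.67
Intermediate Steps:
X(S) = -3 - 2*S
a(P, b) = -5 (a(P, b) = -3 - 2*1 = -3 - 2 = -5)
U(N) = 2*N/3 (U(N) = (N + N)/3 = (2*N)/3 = 2*N/3)
U(a(-5 - 5, 3)) - 1*(-388) = (2/3)*(-5) - 1*(-388) = -10/3 + 388 = 1154/3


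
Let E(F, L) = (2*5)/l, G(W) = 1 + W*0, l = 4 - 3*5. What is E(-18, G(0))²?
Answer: 100/121 ≈ 0.82645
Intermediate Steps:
l = -11 (l = 4 - 15 = -11)
G(W) = 1 (G(W) = 1 + 0 = 1)
E(F, L) = -10/11 (E(F, L) = (2*5)/(-11) = 10*(-1/11) = -10/11)
E(-18, G(0))² = (-10/11)² = 100/121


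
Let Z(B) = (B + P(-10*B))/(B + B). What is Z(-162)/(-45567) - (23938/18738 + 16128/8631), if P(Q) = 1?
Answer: -2208120862247/701851914612 ≈ -3.1461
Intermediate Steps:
Z(B) = (1 + B)/(2*B) (Z(B) = (B + 1)/(B + B) = (1 + B)/((2*B)) = (1 + B)*(1/(2*B)) = (1 + B)/(2*B))
Z(-162)/(-45567) - (23938/18738 + 16128/8631) = ((½)*(1 - 162)/(-162))/(-45567) - (23938/18738 + 16128/8631) = ((½)*(-1/162)*(-161))*(-1/45567) - (23938*(1/18738) + 16128*(1/8631)) = (161/324)*(-1/45567) - (11969/9369 + 256/137) = -161/14763708 - 1*4038217/1283553 = -161/14763708 - 4038217/1283553 = -2208120862247/701851914612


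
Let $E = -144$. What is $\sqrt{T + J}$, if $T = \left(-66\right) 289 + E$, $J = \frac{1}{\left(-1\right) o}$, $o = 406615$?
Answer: $\frac{i \sqrt{3177422601974665}}{406615} \approx 138.63 i$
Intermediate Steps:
$J = - \frac{1}{406615}$ ($J = \frac{1}{\left(-1\right) 406615} = \frac{1}{-406615} = - \frac{1}{406615} \approx -2.4593 \cdot 10^{-6}$)
$T = -19218$ ($T = \left(-66\right) 289 - 144 = -19074 - 144 = -19218$)
$\sqrt{T + J} = \sqrt{-19218 - \frac{1}{406615}} = \sqrt{- \frac{7814327071}{406615}} = \frac{i \sqrt{3177422601974665}}{406615}$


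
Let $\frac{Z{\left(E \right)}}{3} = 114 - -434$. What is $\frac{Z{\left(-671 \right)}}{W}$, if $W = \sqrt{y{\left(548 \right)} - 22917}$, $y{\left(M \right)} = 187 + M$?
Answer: $- \frac{274 i \sqrt{22182}}{3697} \approx - 11.038 i$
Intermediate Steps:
$Z{\left(E \right)} = 1644$ ($Z{\left(E \right)} = 3 \left(114 - -434\right) = 3 \left(114 + 434\right) = 3 \cdot 548 = 1644$)
$W = i \sqrt{22182}$ ($W = \sqrt{\left(187 + 548\right) - 22917} = \sqrt{735 - 22917} = \sqrt{-22182} = i \sqrt{22182} \approx 148.94 i$)
$\frac{Z{\left(-671 \right)}}{W} = \frac{1644}{i \sqrt{22182}} = 1644 \left(- \frac{i \sqrt{22182}}{22182}\right) = - \frac{274 i \sqrt{22182}}{3697}$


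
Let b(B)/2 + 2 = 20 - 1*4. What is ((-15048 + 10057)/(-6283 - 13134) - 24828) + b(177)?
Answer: -481536609/19417 ≈ -24800.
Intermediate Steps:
b(B) = 28 (b(B) = -4 + 2*(20 - 1*4) = -4 + 2*(20 - 4) = -4 + 2*16 = -4 + 32 = 28)
((-15048 + 10057)/(-6283 - 13134) - 24828) + b(177) = ((-15048 + 10057)/(-6283 - 13134) - 24828) + 28 = (-4991/(-19417) - 24828) + 28 = (-4991*(-1/19417) - 24828) + 28 = (4991/19417 - 24828) + 28 = -482080285/19417 + 28 = -481536609/19417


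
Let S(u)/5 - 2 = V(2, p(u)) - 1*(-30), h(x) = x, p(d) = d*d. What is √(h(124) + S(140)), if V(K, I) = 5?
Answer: √309 ≈ 17.578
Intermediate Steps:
p(d) = d²
S(u) = 185 (S(u) = 10 + 5*(5 - 1*(-30)) = 10 + 5*(5 + 30) = 10 + 5*35 = 10 + 175 = 185)
√(h(124) + S(140)) = √(124 + 185) = √309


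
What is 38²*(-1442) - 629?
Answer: -2082877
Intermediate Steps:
38²*(-1442) - 629 = 1444*(-1442) - 629 = -2082248 - 629 = -2082877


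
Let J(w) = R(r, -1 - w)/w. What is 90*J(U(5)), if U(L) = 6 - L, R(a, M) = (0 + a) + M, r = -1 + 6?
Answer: 270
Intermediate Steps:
r = 5
R(a, M) = M + a (R(a, M) = a + M = M + a)
J(w) = (4 - w)/w (J(w) = ((-1 - w) + 5)/w = (4 - w)/w)
90*J(U(5)) = 90*((4 - (6 - 1*5))/(6 - 1*5)) = 90*((4 - (6 - 5))/(6 - 5)) = 90*((4 - 1*1)/1) = 90*(1*(4 - 1)) = 90*(1*3) = 90*3 = 270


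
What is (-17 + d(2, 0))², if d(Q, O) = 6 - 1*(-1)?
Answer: 100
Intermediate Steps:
d(Q, O) = 7 (d(Q, O) = 6 + 1 = 7)
(-17 + d(2, 0))² = (-17 + 7)² = (-10)² = 100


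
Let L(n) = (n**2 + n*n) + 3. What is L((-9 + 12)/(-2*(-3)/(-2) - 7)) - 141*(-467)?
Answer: 3292509/50 ≈ 65850.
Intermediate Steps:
L(n) = 3 + 2*n**2 (L(n) = (n**2 + n**2) + 3 = 2*n**2 + 3 = 3 + 2*n**2)
L((-9 + 12)/(-2*(-3)/(-2) - 7)) - 141*(-467) = (3 + 2*((-9 + 12)/(-2*(-3)/(-2) - 7))**2) - 141*(-467) = (3 + 2*(3/(6*(-1/2) - 7))**2) + 65847 = (3 + 2*(3/(-3 - 7))**2) + 65847 = (3 + 2*(3/(-10))**2) + 65847 = (3 + 2*(3*(-1/10))**2) + 65847 = (3 + 2*(-3/10)**2) + 65847 = (3 + 2*(9/100)) + 65847 = (3 + 9/50) + 65847 = 159/50 + 65847 = 3292509/50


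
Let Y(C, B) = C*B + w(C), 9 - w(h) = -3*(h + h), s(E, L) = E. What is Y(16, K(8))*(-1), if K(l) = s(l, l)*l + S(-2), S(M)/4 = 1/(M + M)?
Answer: -1113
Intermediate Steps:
w(h) = 9 + 6*h (w(h) = 9 - (-3)*(h + h) = 9 - (-3)*2*h = 9 - (-6)*h = 9 + 6*h)
S(M) = 2/M (S(M) = 4/(M + M) = 4/((2*M)) = 4*(1/(2*M)) = 2/M)
K(l) = -1 + l² (K(l) = l*l + 2/(-2) = l² + 2*(-½) = l² - 1 = -1 + l²)
Y(C, B) = 9 + 6*C + B*C (Y(C, B) = C*B + (9 + 6*C) = B*C + (9 + 6*C) = 9 + 6*C + B*C)
Y(16, K(8))*(-1) = (9 + 6*16 + (-1 + 8²)*16)*(-1) = (9 + 96 + (-1 + 64)*16)*(-1) = (9 + 96 + 63*16)*(-1) = (9 + 96 + 1008)*(-1) = 1113*(-1) = -1113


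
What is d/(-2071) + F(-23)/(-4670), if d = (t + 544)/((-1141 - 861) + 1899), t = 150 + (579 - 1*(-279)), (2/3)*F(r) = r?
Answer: 29214277/1992343420 ≈ 0.014663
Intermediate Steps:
F(r) = 3*r/2
t = 1008 (t = 150 + (579 + 279) = 150 + 858 = 1008)
d = -1552/103 (d = (1008 + 544)/((-1141 - 861) + 1899) = 1552/(-2002 + 1899) = 1552/(-103) = 1552*(-1/103) = -1552/103 ≈ -15.068)
d/(-2071) + F(-23)/(-4670) = -1552/103/(-2071) + ((3/2)*(-23))/(-4670) = -1552/103*(-1/2071) - 69/2*(-1/4670) = 1552/213313 + 69/9340 = 29214277/1992343420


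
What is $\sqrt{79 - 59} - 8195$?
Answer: $-8195 + 2 \sqrt{5} \approx -8190.5$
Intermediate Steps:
$\sqrt{79 - 59} - 8195 = \sqrt{20} - 8195 = 2 \sqrt{5} - 8195 = -8195 + 2 \sqrt{5}$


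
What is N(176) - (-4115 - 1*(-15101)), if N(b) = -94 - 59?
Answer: -11139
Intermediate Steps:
N(b) = -153
N(176) - (-4115 - 1*(-15101)) = -153 - (-4115 - 1*(-15101)) = -153 - (-4115 + 15101) = -153 - 1*10986 = -153 - 10986 = -11139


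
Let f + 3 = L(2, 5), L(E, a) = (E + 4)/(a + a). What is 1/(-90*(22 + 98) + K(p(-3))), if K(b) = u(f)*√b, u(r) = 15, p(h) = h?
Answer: -16/172801 - I*√3/7776045 ≈ -9.2592e-5 - 2.2274e-7*I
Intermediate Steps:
L(E, a) = (4 + E)/(2*a) (L(E, a) = (4 + E)/((2*a)) = (4 + E)*(1/(2*a)) = (4 + E)/(2*a))
f = -12/5 (f = -3 + (½)*(4 + 2)/5 = -3 + (½)*(⅕)*6 = -3 + ⅗ = -12/5 ≈ -2.4000)
K(b) = 15*√b
1/(-90*(22 + 98) + K(p(-3))) = 1/(-90*(22 + 98) + 15*√(-3)) = 1/(-90*120 + 15*(I*√3)) = 1/(-10800 + 15*I*√3)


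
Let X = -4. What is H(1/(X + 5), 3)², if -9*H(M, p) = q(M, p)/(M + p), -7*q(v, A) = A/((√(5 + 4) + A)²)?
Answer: 1/9144576 ≈ 1.0935e-7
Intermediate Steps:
q(v, A) = -A/(7*(3 + A)²) (q(v, A) = -A/(7*((√(5 + 4) + A)²)) = -A/(7*((√9 + A)²)) = -A/(7*((3 + A)²)) = -A/(7*(3 + A)²))
H(M, p) = p/(63*(3 + p)²*(M + p)) (H(M, p) = -(-p/(7*(3 + p)²))/(9*(M + p)) = -(-1)*p/(63*(3 + p)²*(M + p)) = p/(63*(3 + p)²*(M + p)))
H(1/(X + 5), 3)² = ((1/63)*3/((3 + 3)²*(1/(-4 + 5) + 3)))² = ((1/63)*3/(6²*(1/1 + 3)))² = ((1/63)*3*(1/36)/(1 + 3))² = ((1/63)*3*(1/36)/4)² = ((1/63)*3*(1/36)*(¼))² = (1/3024)² = 1/9144576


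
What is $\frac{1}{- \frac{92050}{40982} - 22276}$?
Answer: $- \frac{20491}{456503541} \approx -4.4887 \cdot 10^{-5}$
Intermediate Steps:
$\frac{1}{- \frac{92050}{40982} - 22276} = \frac{1}{\left(-92050\right) \frac{1}{40982} - 22276} = \frac{1}{- \frac{46025}{20491} - 22276} = \frac{1}{- \frac{456503541}{20491}} = - \frac{20491}{456503541}$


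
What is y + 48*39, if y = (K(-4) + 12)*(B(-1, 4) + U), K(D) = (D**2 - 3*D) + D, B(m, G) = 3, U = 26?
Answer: 2916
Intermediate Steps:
K(D) = D**2 - 2*D
y = 1044 (y = (-4*(-2 - 4) + 12)*(3 + 26) = (-4*(-6) + 12)*29 = (24 + 12)*29 = 36*29 = 1044)
y + 48*39 = 1044 + 48*39 = 1044 + 1872 = 2916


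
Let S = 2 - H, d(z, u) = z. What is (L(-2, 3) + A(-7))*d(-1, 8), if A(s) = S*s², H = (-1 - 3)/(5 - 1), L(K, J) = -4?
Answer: -143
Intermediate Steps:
H = -1 (H = -4/4 = -4*¼ = -1)
S = 3 (S = 2 - 1*(-1) = 2 + 1 = 3)
A(s) = 3*s²
(L(-2, 3) + A(-7))*d(-1, 8) = (-4 + 3*(-7)²)*(-1) = (-4 + 3*49)*(-1) = (-4 + 147)*(-1) = 143*(-1) = -143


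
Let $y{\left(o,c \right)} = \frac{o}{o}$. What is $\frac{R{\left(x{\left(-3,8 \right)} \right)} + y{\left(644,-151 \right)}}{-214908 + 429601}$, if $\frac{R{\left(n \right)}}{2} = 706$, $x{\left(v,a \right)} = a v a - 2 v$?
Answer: $\frac{1413}{214693} \approx 0.0065815$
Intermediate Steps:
$y{\left(o,c \right)} = 1$
$x{\left(v,a \right)} = - 2 v + v a^{2}$ ($x{\left(v,a \right)} = v a^{2} - 2 v = - 2 v + v a^{2}$)
$R{\left(n \right)} = 1412$ ($R{\left(n \right)} = 2 \cdot 706 = 1412$)
$\frac{R{\left(x{\left(-3,8 \right)} \right)} + y{\left(644,-151 \right)}}{-214908 + 429601} = \frac{1412 + 1}{-214908 + 429601} = \frac{1413}{214693}$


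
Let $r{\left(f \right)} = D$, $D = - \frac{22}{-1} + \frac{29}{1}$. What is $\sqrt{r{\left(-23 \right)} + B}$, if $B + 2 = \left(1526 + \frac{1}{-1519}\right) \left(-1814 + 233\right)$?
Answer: $\frac{i \sqrt{118215242}}{7} \approx 1553.2 i$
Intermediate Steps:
$B = - \frac{118217741}{49}$ ($B = -2 + \left(1526 + \frac{1}{-1519}\right) \left(-1814 + 233\right) = -2 + \left(1526 - \frac{1}{1519}\right) \left(-1581\right) = -2 + \frac{2317993}{1519} \left(-1581\right) = -2 - \frac{118217643}{49} = - \frac{118217741}{49} \approx -2.4126 \cdot 10^{6}$)
$D = 51$ ($D = \left(-22\right) \left(-1\right) + 29 \cdot 1 = 22 + 29 = 51$)
$r{\left(f \right)} = 51$
$\sqrt{r{\left(-23 \right)} + B} = \sqrt{51 - \frac{118217741}{49}} = \sqrt{- \frac{118215242}{49}} = \frac{i \sqrt{118215242}}{7}$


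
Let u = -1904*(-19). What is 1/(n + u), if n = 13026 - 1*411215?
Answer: -1/362013 ≈ -2.7623e-6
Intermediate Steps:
u = 36176
n = -398189 (n = 13026 - 411215 = -398189)
1/(n + u) = 1/(-398189 + 36176) = 1/(-362013) = -1/362013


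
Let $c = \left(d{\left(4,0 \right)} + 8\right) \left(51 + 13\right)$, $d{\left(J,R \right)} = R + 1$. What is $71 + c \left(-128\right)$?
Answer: $-73657$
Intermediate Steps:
$d{\left(J,R \right)} = 1 + R$
$c = 576$ ($c = \left(\left(1 + 0\right) + 8\right) \left(51 + 13\right) = \left(1 + 8\right) 64 = 9 \cdot 64 = 576$)
$71 + c \left(-128\right) = 71 + 576 \left(-128\right) = 71 - 73728 = -73657$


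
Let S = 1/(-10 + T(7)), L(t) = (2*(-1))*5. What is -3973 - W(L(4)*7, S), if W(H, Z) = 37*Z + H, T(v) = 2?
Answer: -31187/8 ≈ -3898.4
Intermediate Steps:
L(t) = -10 (L(t) = -2*5 = -10)
S = -⅛ (S = 1/(-10 + 2) = 1/(-8) = -⅛ ≈ -0.12500)
W(H, Z) = H + 37*Z
-3973 - W(L(4)*7, S) = -3973 - (-10*7 + 37*(-⅛)) = -3973 - (-70 - 37/8) = -3973 - 1*(-597/8) = -3973 + 597/8 = -31187/8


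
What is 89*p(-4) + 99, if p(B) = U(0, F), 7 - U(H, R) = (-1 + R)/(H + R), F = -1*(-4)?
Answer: 2621/4 ≈ 655.25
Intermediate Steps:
F = 4
U(H, R) = 7 - (-1 + R)/(H + R)
p(B) = 25/4 (p(B) = (1 + 6*4 + 7*0)/(0 + 4) = (1 + 24 + 0)/4 = (1/4)*25 = 25/4)
89*p(-4) + 99 = 89*(25/4) + 99 = 2225/4 + 99 = 2621/4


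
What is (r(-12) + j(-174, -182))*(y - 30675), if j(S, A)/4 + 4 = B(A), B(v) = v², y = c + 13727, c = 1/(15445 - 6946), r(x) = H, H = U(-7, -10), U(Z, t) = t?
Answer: -19081118025970/8499 ≈ -2.2451e+9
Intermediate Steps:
H = -10
r(x) = -10
c = 1/8499 ≈ 0.00011766
y = 116665774/8499 (y = 1/8499 + 13727 = 116665774/8499 ≈ 13727.)
j(S, A) = -16 + 4*A²
(r(-12) + j(-174, -182))*(y - 30675) = (-10 + (-16 + 4*(-182)²))*(116665774/8499 - 30675) = (-10 + (-16 + 4*33124))*(-144041051/8499) = (-10 + (-16 + 132496))*(-144041051/8499) = (-10 + 132480)*(-144041051/8499) = 132470*(-144041051/8499) = -19081118025970/8499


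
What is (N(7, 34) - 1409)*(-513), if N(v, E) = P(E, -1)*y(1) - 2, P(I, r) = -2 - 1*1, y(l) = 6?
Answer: 733077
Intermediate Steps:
P(I, r) = -3 (P(I, r) = -2 - 1 = -3)
N(v, E) = -20 (N(v, E) = -3*6 - 2 = -18 - 2 = -20)
(N(7, 34) - 1409)*(-513) = (-20 - 1409)*(-513) = -1429*(-513) = 733077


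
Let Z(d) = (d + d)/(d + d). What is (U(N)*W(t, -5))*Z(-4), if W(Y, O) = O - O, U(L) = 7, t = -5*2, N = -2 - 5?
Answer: 0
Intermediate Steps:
N = -7
t = -10
Z(d) = 1 (Z(d) = (2*d)/((2*d)) = (2*d)*(1/(2*d)) = 1)
W(Y, O) = 0
(U(N)*W(t, -5))*Z(-4) = (7*0)*1 = 0*1 = 0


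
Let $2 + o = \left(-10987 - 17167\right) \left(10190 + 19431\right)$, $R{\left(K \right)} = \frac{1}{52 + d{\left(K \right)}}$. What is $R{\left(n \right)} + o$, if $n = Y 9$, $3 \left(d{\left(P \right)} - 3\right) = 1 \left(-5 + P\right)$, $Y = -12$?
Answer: $- \frac{43365381069}{52} \approx -8.3395 \cdot 10^{8}$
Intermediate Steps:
$d{\left(P \right)} = \frac{4}{3} + \frac{P}{3}$ ($d{\left(P \right)} = 3 + \frac{1 \left(-5 + P\right)}{3} = 3 + \frac{-5 + P}{3} = 3 + \left(- \frac{5}{3} + \frac{P}{3}\right) = \frac{4}{3} + \frac{P}{3}$)
$n = -108$ ($n = \left(-12\right) 9 = -108$)
$R{\left(K \right)} = \frac{1}{\frac{160}{3} + \frac{K}{3}}$ ($R{\left(K \right)} = \frac{1}{52 + \left(\frac{4}{3} + \frac{K}{3}\right)} = \frac{1}{\frac{160}{3} + \frac{K}{3}}$)
$o = -833949636$ ($o = -2 + \left(-10987 - 17167\right) \left(10190 + 19431\right) = -2 - 833949634 = -833949636$)
$R{\left(n \right)} + o = \frac{3}{160 - 108} - 833949636 = \frac{3}{52} - 833949636 = - \frac{43365381069}{52}$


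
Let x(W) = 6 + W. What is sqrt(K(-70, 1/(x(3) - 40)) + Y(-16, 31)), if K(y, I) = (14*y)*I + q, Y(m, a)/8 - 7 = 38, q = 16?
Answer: 18*sqrt(1209)/31 ≈ 20.189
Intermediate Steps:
Y(m, a) = 360 (Y(m, a) = 56 + 8*38 = 56 + 304 = 360)
K(y, I) = 16 + 14*I*y (K(y, I) = (14*y)*I + 16 = 14*I*y + 16 = 16 + 14*I*y)
sqrt(K(-70, 1/(x(3) - 40)) + Y(-16, 31)) = sqrt((16 + 14*(-70)/((6 + 3) - 40)) + 360) = sqrt((16 + 14*(-70)/(9 - 40)) + 360) = sqrt((16 + 14*(-70)/(-31)) + 360) = sqrt((16 + 14*(-1/31)*(-70)) + 360) = sqrt((16 + 980/31) + 360) = sqrt(1476/31 + 360) = sqrt(12636/31) = 18*sqrt(1209)/31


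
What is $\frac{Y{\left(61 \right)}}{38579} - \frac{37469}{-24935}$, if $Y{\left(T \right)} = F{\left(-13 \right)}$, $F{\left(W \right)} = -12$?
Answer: $\frac{1445217331}{961967365} \approx 1.5024$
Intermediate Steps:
$Y{\left(T \right)} = -12$
$\frac{Y{\left(61 \right)}}{38579} - \frac{37469}{-24935} = - \frac{12}{38579} - \frac{37469}{-24935} = \left(-12\right) \frac{1}{38579} - - \frac{37469}{24935} = - \frac{12}{38579} + \frac{37469}{24935} = \frac{1445217331}{961967365}$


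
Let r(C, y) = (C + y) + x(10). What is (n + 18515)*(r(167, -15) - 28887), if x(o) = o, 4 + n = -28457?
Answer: 285698850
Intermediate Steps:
n = -28461 (n = -4 - 28457 = -28461)
r(C, y) = 10 + C + y (r(C, y) = (C + y) + 10 = 10 + C + y)
(n + 18515)*(r(167, -15) - 28887) = (-28461 + 18515)*((10 + 167 - 15) - 28887) = -9946*(162 - 28887) = -9946*(-28725) = 285698850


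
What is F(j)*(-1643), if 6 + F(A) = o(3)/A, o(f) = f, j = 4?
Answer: 34503/4 ≈ 8625.8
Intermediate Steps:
F(A) = -6 + 3/A
F(j)*(-1643) = (-6 + 3/4)*(-1643) = (-6 + 3*(¼))*(-1643) = (-6 + ¾)*(-1643) = -21/4*(-1643) = 34503/4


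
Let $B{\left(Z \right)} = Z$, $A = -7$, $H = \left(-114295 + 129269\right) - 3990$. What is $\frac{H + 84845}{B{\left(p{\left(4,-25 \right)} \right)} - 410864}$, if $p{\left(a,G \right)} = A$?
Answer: $- \frac{31943}{136957} \approx -0.23323$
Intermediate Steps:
$H = 10984$ ($H = 14974 - 3990 = 10984$)
$p{\left(a,G \right)} = -7$
$\frac{H + 84845}{B{\left(p{\left(4,-25 \right)} \right)} - 410864} = \frac{10984 + 84845}{-7 - 410864} = \frac{95829}{-410871} = 95829 \left(- \frac{1}{410871}\right) = - \frac{31943}{136957}$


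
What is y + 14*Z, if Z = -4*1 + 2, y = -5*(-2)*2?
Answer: -8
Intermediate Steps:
y = 20 (y = 10*2 = 20)
Z = -2 (Z = -4 + 2 = -2)
y + 14*Z = 20 + 14*(-2) = 20 - 28 = -8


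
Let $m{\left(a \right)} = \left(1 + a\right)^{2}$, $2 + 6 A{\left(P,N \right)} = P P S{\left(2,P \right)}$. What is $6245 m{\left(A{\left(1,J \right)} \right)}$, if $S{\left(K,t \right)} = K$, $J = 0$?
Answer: $6245$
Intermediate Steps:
$A{\left(P,N \right)} = - \frac{1}{3} + \frac{P^{2}}{3}$ ($A{\left(P,N \right)} = - \frac{1}{3} + \frac{P P 2}{6} = - \frac{1}{3} + \frac{P^{2} \cdot 2}{6} = - \frac{1}{3} + \frac{2 P^{2}}{6} = - \frac{1}{3} + \frac{P^{2}}{3}$)
$6245 m{\left(A{\left(1,J \right)} \right)} = 6245 \left(1 - \left(\frac{1}{3} - \frac{1^{2}}{3}\right)\right)^{2} = 6245 \left(1 + \left(- \frac{1}{3} + \frac{1}{3} \cdot 1\right)\right)^{2} = 6245 \left(1 + \left(- \frac{1}{3} + \frac{1}{3}\right)\right)^{2} = 6245 \left(1 + 0\right)^{2} = 6245 \cdot 1^{2} = 6245 \cdot 1 = 6245$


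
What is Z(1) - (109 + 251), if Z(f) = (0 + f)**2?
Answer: -359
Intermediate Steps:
Z(f) = f**2
Z(1) - (109 + 251) = 1**2 - (109 + 251) = 1 - 1*360 = 1 - 360 = -359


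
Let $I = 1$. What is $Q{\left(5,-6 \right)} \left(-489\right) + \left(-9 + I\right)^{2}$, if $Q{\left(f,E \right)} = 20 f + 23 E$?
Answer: $18646$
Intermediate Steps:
$Q{\left(5,-6 \right)} \left(-489\right) + \left(-9 + I\right)^{2} = \left(20 \cdot 5 + 23 \left(-6\right)\right) \left(-489\right) + \left(-9 + 1\right)^{2} = \left(100 - 138\right) \left(-489\right) + \left(-8\right)^{2} = \left(-38\right) \left(-489\right) + 64 = 18582 + 64 = 18646$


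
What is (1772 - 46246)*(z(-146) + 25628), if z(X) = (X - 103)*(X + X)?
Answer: -4373395264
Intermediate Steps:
z(X) = 2*X*(-103 + X) (z(X) = (-103 + X)*(2*X) = 2*X*(-103 + X))
(1772 - 46246)*(z(-146) + 25628) = (1772 - 46246)*(2*(-146)*(-103 - 146) + 25628) = -44474*(2*(-146)*(-249) + 25628) = -44474*(72708 + 25628) = -44474*98336 = -4373395264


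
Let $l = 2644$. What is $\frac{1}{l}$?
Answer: $\frac{1}{2644} \approx 0.00037821$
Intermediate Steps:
$\frac{1}{l} = \frac{1}{2644}$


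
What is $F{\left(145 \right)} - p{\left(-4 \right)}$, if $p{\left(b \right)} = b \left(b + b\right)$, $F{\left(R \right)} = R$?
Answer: $113$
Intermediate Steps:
$p{\left(b \right)} = 2 b^{2}$ ($p{\left(b \right)} = b 2 b = 2 b^{2}$)
$F{\left(145 \right)} - p{\left(-4 \right)} = 145 - 2 \left(-4\right)^{2} = 145 - 2 \cdot 16 = 145 - 32 = 113$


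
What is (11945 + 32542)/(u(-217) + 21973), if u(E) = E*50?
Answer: 44487/11123 ≈ 3.9995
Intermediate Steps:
u(E) = 50*E
(11945 + 32542)/(u(-217) + 21973) = (11945 + 32542)/(50*(-217) + 21973) = 44487/(-10850 + 21973) = 44487/11123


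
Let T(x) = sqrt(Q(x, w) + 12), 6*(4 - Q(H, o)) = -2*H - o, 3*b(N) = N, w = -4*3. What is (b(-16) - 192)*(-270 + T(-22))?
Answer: 53280 - 1184*sqrt(15)/9 ≈ 52771.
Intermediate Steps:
w = -12
b(N) = N/3
Q(H, o) = 4 + H/3 + o/6 (Q(H, o) = 4 - (-2*H - o)/6 = 4 - (-o - 2*H)/6 = 4 + (H/3 + o/6) = 4 + H/3 + o/6)
T(x) = sqrt(14 + x/3) (T(x) = sqrt((4 + x/3 + (1/6)*(-12)) + 12) = sqrt((4 + x/3 - 2) + 12) = sqrt((2 + x/3) + 12) = sqrt(14 + x/3))
(b(-16) - 192)*(-270 + T(-22)) = ((1/3)*(-16) - 192)*(-270 + sqrt(126 + 3*(-22))/3) = (-16/3 - 192)*(-270 + sqrt(126 - 66)/3) = -592*(-270 + sqrt(60)/3)/3 = -592*(-270 + (2*sqrt(15))/3)/3 = -592*(-270 + 2*sqrt(15)/3)/3 = 53280 - 1184*sqrt(15)/9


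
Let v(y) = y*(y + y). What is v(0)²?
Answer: 0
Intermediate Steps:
v(y) = 2*y² (v(y) = y*(2*y) = 2*y²)
v(0)² = (2*0²)² = (2*0)² = 0² = 0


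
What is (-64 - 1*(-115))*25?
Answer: 1275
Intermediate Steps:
(-64 - 1*(-115))*25 = (-64 + 115)*25 = 51*25 = 1275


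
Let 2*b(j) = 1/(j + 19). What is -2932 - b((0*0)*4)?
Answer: -111417/38 ≈ -2932.0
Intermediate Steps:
b(j) = 1/(2*(19 + j)) (b(j) = 1/(2*(j + 19)) = 1/(2*(19 + j)))
-2932 - b((0*0)*4) = -2932 - 1/(2*(19 + (0*0)*4)) = -2932 - 1/(2*(19 + 0*4)) = -2932 - 1/(2*(19 + 0)) = -2932 - 1/(2*19) = -2932 - 1*1/38 = -2932 - 1/38 = -111417/38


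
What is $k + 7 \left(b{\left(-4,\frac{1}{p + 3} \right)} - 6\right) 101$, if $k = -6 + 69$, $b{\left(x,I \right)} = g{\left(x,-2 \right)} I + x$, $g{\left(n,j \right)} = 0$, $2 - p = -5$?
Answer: $-7007$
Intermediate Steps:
$p = 7$ ($p = 2 - -5 = 2 + 5 = 7$)
$b{\left(x,I \right)} = x$ ($b{\left(x,I \right)} = 0 I + x = 0 + x = x$)
$k = 63$
$k + 7 \left(b{\left(-4,\frac{1}{p + 3} \right)} - 6\right) 101 = 63 + 7 \left(-4 - 6\right) 101 = 63 + 7 \left(-10\right) 101 = 63 - 7070 = -7007$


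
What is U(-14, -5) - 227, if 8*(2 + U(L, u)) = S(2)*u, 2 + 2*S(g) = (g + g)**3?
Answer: -1987/8 ≈ -248.38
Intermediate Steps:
S(g) = -1 + 4*g**3 (S(g) = -1 + (g + g)**3/2 = -1 + (2*g)**3/2 = -1 + (8*g**3)/2 = -1 + 4*g**3)
U(L, u) = -2 + 31*u/8 (U(L, u) = -2 + ((-1 + 4*2**3)*u)/8 = -2 + ((-1 + 4*8)*u)/8 = -2 + ((-1 + 32)*u)/8 = -2 + (31*u)/8 = -2 + 31*u/8)
U(-14, -5) - 227 = (-2 + (31/8)*(-5)) - 227 = (-2 - 155/8) - 227 = -171/8 - 227 = -1987/8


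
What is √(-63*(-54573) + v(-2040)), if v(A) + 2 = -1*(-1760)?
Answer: √3439857 ≈ 1854.7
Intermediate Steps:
v(A) = 1758 (v(A) = -2 - 1*(-1760) = -2 + 1760 = 1758)
√(-63*(-54573) + v(-2040)) = √(-63*(-54573) + 1758) = √(3438099 + 1758) = √3439857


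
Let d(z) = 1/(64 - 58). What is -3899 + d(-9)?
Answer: -23393/6 ≈ -3898.8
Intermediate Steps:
d(z) = ⅙ (d(z) = 1/6 = ⅙)
-3899 + d(-9) = -3899 + ⅙ = -23393/6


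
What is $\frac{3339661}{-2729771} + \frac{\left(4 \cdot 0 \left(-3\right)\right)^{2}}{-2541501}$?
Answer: $- \frac{3339661}{2729771} \approx -1.2234$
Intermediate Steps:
$\frac{3339661}{-2729771} + \frac{\left(4 \cdot 0 \left(-3\right)\right)^{2}}{-2541501} = 3339661 \left(- \frac{1}{2729771}\right) + \left(0 \left(-3\right)\right)^{2} \left(- \frac{1}{2541501}\right) = - \frac{3339661}{2729771} + 0^{2} \left(- \frac{1}{2541501}\right) = - \frac{3339661}{2729771} + 0 \left(- \frac{1}{2541501}\right) = - \frac{3339661}{2729771} + 0 = - \frac{3339661}{2729771}$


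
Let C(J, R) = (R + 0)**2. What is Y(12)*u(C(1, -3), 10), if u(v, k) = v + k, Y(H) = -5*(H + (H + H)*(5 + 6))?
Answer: -26220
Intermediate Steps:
C(J, R) = R**2
Y(H) = -115*H (Y(H) = -5*(H + (2*H)*11) = -5*(H + 22*H) = -115*H)
u(v, k) = k + v
Y(12)*u(C(1, -3), 10) = (-115*12)*(10 + (-3)**2) = -1380*(10 + 9) = -1380*19 = -26220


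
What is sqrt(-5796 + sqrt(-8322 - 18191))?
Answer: sqrt(-5796 + I*sqrt(26513)) ≈ 1.069 + 76.139*I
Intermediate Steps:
sqrt(-5796 + sqrt(-8322 - 18191)) = sqrt(-5796 + sqrt(-26513)) = sqrt(-5796 + I*sqrt(26513))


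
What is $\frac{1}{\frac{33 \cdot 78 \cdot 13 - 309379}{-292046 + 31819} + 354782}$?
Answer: $\frac{260227}{92324131431} \approx 2.8186 \cdot 10^{-6}$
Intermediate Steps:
$\frac{1}{\frac{33 \cdot 78 \cdot 13 - 309379}{-292046 + 31819} + 354782} = \frac{1}{\frac{2574 \cdot 13 - 309379}{-260227} + 354782} = \frac{1}{\left(33462 - 309379\right) \left(- \frac{1}{260227}\right) + 354782} = \frac{1}{\left(-275917\right) \left(- \frac{1}{260227}\right) + 354782} = \frac{1}{\frac{275917}{260227} + 354782} = \frac{1}{\frac{92324131431}{260227}} = \frac{260227}{92324131431}$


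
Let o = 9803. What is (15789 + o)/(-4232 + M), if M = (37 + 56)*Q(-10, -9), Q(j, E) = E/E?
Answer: -25592/4139 ≈ -6.1831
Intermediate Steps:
Q(j, E) = 1
M = 93 (M = (37 + 56)*1 = 93*1 = 93)
(15789 + o)/(-4232 + M) = (15789 + 9803)/(-4232 + 93) = 25592/(-4139) = 25592*(-1/4139) = -25592/4139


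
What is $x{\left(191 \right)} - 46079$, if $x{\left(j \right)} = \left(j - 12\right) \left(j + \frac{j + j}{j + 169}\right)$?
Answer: $- \frac{2106011}{180} \approx -11700.0$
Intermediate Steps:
$x{\left(j \right)} = \left(-12 + j\right) \left(j + \frac{2 j}{169 + j}\right)$
$x{\left(191 \right)} - 46079 = \frac{191 \left(-2052 + 191^{2} + 159 \cdot 191\right)}{169 + 191} - 46079 = \frac{191 \left(-2052 + 36481 + 30369\right)}{360} - 46079 = 191 \cdot \frac{1}{360} \cdot 64798 - 46079 = \frac{6188209}{180} - 46079 = - \frac{2106011}{180}$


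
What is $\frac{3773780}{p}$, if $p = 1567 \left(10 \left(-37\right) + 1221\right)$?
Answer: $\frac{3773780}{1333517} \approx 2.8299$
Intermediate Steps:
$p = 1333517$ ($p = 1567 \left(-370 + 1221\right) = 1567 \cdot 851 = 1333517$)
$\frac{3773780}{p} = \frac{3773780}{1333517}$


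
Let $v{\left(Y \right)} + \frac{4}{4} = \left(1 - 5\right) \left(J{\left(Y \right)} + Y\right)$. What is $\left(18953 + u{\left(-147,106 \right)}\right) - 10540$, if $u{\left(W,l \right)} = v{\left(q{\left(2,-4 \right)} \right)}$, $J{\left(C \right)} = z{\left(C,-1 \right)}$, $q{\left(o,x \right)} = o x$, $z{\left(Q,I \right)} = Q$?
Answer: $8476$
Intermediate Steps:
$J{\left(C \right)} = C$
$v{\left(Y \right)} = -1 - 8 Y$ ($v{\left(Y \right)} = -1 + \left(1 - 5\right) \left(Y + Y\right) = -1 - 4 \cdot 2 Y = -1 - 8 Y$)
$u{\left(W,l \right)} = 63$ ($u{\left(W,l \right)} = -1 - 8 \cdot 2 \left(-4\right) = -1 - -64 = -1 + 64 = 63$)
$\left(18953 + u{\left(-147,106 \right)}\right) - 10540 = \left(18953 + 63\right) - 10540 = 19016 - 10540 = 8476$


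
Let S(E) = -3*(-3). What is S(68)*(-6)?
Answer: -54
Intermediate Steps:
S(E) = 9
S(68)*(-6) = 9*(-6) = -54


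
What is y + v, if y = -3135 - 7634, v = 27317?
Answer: 16548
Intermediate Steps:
y = -10769
y + v = -10769 + 27317 = 16548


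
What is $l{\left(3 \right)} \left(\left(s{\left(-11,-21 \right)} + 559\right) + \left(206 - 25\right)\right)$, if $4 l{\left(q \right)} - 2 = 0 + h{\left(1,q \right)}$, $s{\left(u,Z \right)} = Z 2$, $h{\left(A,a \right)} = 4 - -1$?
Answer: $\frac{2443}{2} \approx 1221.5$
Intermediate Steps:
$h{\left(A,a \right)} = 5$ ($h{\left(A,a \right)} = 4 + 1 = 5$)
$s{\left(u,Z \right)} = 2 Z$
$l{\left(q \right)} = \frac{7}{4}$ ($l{\left(q \right)} = \frac{1}{2} + \frac{0 + 5}{4} = \frac{1}{2} + \frac{1}{4} \cdot 5 = \frac{1}{2} + \frac{5}{4} = \frac{7}{4}$)
$l{\left(3 \right)} \left(\left(s{\left(-11,-21 \right)} + 559\right) + \left(206 - 25\right)\right) = \frac{7 \left(\left(2 \left(-21\right) + 559\right) + \left(206 - 25\right)\right)}{4} = \frac{7 \left(\left(-42 + 559\right) + 181\right)}{4} = \frac{7 \left(517 + 181\right)}{4} = \frac{7}{4} \cdot 698 = \frac{2443}{2}$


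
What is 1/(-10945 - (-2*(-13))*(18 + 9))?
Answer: -1/11647 ≈ -8.5859e-5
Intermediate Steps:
1/(-10945 - (-2*(-13))*(18 + 9)) = 1/(-10945 - 26*27) = 1/(-10945 - 1*702) = 1/(-10945 - 702) = 1/(-11647) = -1/11647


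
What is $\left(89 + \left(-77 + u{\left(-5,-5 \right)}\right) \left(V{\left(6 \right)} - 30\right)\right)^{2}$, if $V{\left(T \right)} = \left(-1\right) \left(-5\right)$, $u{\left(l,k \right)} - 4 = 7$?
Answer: $3024121$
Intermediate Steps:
$u{\left(l,k \right)} = 11$ ($u{\left(l,k \right)} = 4 + 7 = 11$)
$V{\left(T \right)} = 5$
$\left(89 + \left(-77 + u{\left(-5,-5 \right)}\right) \left(V{\left(6 \right)} - 30\right)\right)^{2} = \left(89 + \left(-77 + 11\right) \left(5 - 30\right)\right)^{2} = \left(89 - -1650\right)^{2} = \left(89 + 1650\right)^{2} = 1739^{2} = 3024121$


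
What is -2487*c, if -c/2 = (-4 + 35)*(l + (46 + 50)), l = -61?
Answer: 5396790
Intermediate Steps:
c = -2170 (c = -2*(-4 + 35)*(-61 + (46 + 50)) = -62*(-61 + 96) = -62*35 = -2*1085 = -2170)
-2487*c = -2487*(-2170) = 5396790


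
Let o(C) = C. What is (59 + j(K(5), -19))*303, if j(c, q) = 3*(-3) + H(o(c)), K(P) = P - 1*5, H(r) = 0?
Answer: 15150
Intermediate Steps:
K(P) = -5 + P (K(P) = P - 5 = -5 + P)
j(c, q) = -9 (j(c, q) = 3*(-3) + 0 = -9 + 0 = -9)
(59 + j(K(5), -19))*303 = (59 - 9)*303 = 50*303 = 15150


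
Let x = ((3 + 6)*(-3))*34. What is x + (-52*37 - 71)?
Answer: -2913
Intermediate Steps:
x = -918 (x = (9*(-3))*34 = -27*34 = -918)
x + (-52*37 - 71) = -918 + (-52*37 - 71) = -918 + (-1924 - 71) = -918 - 1995 = -2913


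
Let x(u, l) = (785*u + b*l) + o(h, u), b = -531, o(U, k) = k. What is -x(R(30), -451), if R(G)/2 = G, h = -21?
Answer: -286641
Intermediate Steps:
R(G) = 2*G
x(u, l) = -531*l + 786*u (x(u, l) = (785*u - 531*l) + u = (-531*l + 785*u) + u = -531*l + 786*u)
-x(R(30), -451) = -(-531*(-451) + 786*(2*30)) = -(239481 + 786*60) = -(239481 + 47160) = -1*286641 = -286641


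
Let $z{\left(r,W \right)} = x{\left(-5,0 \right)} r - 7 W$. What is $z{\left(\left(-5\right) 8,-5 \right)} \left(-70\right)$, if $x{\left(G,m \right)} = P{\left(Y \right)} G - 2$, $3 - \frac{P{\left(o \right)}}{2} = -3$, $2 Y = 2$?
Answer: $-176050$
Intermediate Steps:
$Y = 1$ ($Y = \frac{1}{2} \cdot 2 = 1$)
$P{\left(o \right)} = 12$ ($P{\left(o \right)} = 6 - -6 = 6 + 6 = 12$)
$x{\left(G,m \right)} = -2 + 12 G$ ($x{\left(G,m \right)} = 12 G - 2 = -2 + 12 G$)
$z{\left(r,W \right)} = - 62 r - 7 W$ ($z{\left(r,W \right)} = \left(-2 + 12 \left(-5\right)\right) r - 7 W = \left(-2 - 60\right) r - 7 W = - 62 r - 7 W$)
$z{\left(\left(-5\right) 8,-5 \right)} \left(-70\right) = \left(- 62 \left(\left(-5\right) 8\right) - -35\right) \left(-70\right) = \left(\left(-62\right) \left(-40\right) + 35\right) \left(-70\right) = \left(2480 + 35\right) \left(-70\right) = 2515 \left(-70\right) = -176050$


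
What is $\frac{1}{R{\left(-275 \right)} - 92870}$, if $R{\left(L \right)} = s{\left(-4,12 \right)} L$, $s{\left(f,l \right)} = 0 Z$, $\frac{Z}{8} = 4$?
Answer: $- \frac{1}{92870} \approx -1.0768 \cdot 10^{-5}$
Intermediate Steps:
$Z = 32$ ($Z = 8 \cdot 4 = 32$)
$s{\left(f,l \right)} = 0$ ($s{\left(f,l \right)} = 0 \cdot 32 = 0$)
$R{\left(L \right)} = 0$ ($R{\left(L \right)} = 0 L = 0$)
$\frac{1}{R{\left(-275 \right)} - 92870} = \frac{1}{0 - 92870} = \frac{1}{-92870} = - \frac{1}{92870}$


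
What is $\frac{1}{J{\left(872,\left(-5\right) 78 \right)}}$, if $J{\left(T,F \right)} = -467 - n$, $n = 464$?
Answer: $- \frac{1}{931} \approx -0.0010741$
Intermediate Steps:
$J{\left(T,F \right)} = -931$ ($J{\left(T,F \right)} = -467 - 464 = -931$)
$\frac{1}{J{\left(872,\left(-5\right) 78 \right)}} = \frac{1}{-931} = - \frac{1}{931}$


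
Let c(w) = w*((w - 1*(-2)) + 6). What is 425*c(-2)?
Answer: -5100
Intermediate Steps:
c(w) = w*(8 + w) (c(w) = w*((w + 2) + 6) = w*((2 + w) + 6) = w*(8 + w))
425*c(-2) = 425*(-2*(8 - 2)) = 425*(-2*6) = 425*(-12) = -5100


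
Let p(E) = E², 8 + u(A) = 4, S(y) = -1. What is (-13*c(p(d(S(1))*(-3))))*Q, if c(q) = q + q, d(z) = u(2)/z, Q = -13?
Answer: 48672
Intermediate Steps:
u(A) = -4 (u(A) = -8 + 4 = -4)
d(z) = -4/z
c(q) = 2*q
(-13*c(p(d(S(1))*(-3))))*Q = -26*(-4/(-1)*(-3))²*(-13) = -26*(-4*(-1)*(-3))²*(-13) = -26*(4*(-3))²*(-13) = -26*(-12)²*(-13) = -26*144*(-13) = -13*288*(-13) = -3744*(-13) = 48672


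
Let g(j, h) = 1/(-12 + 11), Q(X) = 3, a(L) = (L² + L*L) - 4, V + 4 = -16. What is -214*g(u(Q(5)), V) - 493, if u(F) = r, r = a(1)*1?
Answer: -279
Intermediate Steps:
V = -20 (V = -4 - 16 = -20)
a(L) = -4 + 2*L² (a(L) = (L² + L²) - 4 = 2*L² - 4 = -4 + 2*L²)
r = -2 (r = (-4 + 2*1²)*1 = (-4 + 2*1)*1 = (-4 + 2)*1 = -2*1 = -2)
u(F) = -2
g(j, h) = -1 (g(j, h) = 1/(-1) = -1)
-214*g(u(Q(5)), V) - 493 = -214*(-1) - 493 = 214 - 493 = -279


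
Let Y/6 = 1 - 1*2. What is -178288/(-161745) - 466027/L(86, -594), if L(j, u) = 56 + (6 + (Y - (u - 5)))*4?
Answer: -74940374939/396598740 ≈ -188.96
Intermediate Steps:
Y = -6 (Y = 6*(1 - 1*2) = 6*(1 - 2) = 6*(-1) = -6)
L(j, u) = 76 - 4*u (L(j, u) = 56 + (6 + (-6 - (u - 5)))*4 = 56 + (6 + (-6 - (-5 + u)))*4 = 56 + (6 + (-6 + (5 - u)))*4 = 56 + (6 + (-1 - u))*4 = 56 + (5 - u)*4 = 56 + (20 - 4*u) = 76 - 4*u)
-178288/(-161745) - 466027/L(86, -594) = -178288/(-161745) - 466027/(76 - 4*(-594)) = -178288*(-1/161745) - 466027/(76 + 2376) = 178288/161745 - 466027/2452 = -74940374939/396598740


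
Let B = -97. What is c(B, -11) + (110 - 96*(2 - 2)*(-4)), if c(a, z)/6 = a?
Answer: -472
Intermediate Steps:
c(a, z) = 6*a
c(B, -11) + (110 - 96*(2 - 2)*(-4)) = 6*(-97) + (110 - 96*(2 - 2)*(-4)) = -582 + (110 - 0*(-4)) = -582 + (110 - 96*0) = -582 + (110 + 0) = -582 + 110 = -472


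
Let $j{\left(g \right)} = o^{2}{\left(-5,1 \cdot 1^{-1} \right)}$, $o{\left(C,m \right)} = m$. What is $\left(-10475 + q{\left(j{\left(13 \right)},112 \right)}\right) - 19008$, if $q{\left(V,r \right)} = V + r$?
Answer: $-29370$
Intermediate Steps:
$j{\left(g \right)} = 1$ ($j{\left(g \right)} = \left(1 \cdot 1^{-1}\right)^{2} = \left(1 \cdot 1\right)^{2} = 1^{2} = 1$)
$\left(-10475 + q{\left(j{\left(13 \right)},112 \right)}\right) - 19008 = \left(-10475 + \left(1 + 112\right)\right) - 19008 = \left(-10475 + 113\right) - 19008 = -10362 - 19008 = -29370$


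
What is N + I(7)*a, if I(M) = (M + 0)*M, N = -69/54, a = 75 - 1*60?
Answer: 13207/18 ≈ 733.72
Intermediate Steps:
a = 15 (a = 75 - 60 = 15)
N = -23/18 (N = -69*1/54 = -23/18 ≈ -1.2778)
I(M) = M**2 (I(M) = M*M = M**2)
N + I(7)*a = -23/18 + 7**2*15 = -23/18 + 49*15 = -23/18 + 735 = 13207/18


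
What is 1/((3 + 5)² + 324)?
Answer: 1/388 ≈ 0.0025773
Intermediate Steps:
1/((3 + 5)² + 324) = 1/(8² + 324) = 1/(64 + 324) = 1/388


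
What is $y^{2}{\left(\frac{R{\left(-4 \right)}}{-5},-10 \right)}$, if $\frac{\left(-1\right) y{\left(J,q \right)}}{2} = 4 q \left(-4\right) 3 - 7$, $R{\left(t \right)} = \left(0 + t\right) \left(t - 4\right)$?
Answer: $894916$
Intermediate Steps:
$R{\left(t \right)} = t \left(-4 + t\right)$
$y{\left(J,q \right)} = 14 + 96 q$ ($y{\left(J,q \right)} = - 2 \left(4 q \left(-4\right) 3 - 7\right) = - 2 \left(- 16 q 3 - 7\right) = - 2 \left(- 48 q - 7\right) = - 2 \left(-7 - 48 q\right) = 14 + 96 q$)
$y^{2}{\left(\frac{R{\left(-4 \right)}}{-5},-10 \right)} = \left(14 + 96 \left(-10\right)\right)^{2} = \left(14 - 960\right)^{2} = \left(-946\right)^{2} = 894916$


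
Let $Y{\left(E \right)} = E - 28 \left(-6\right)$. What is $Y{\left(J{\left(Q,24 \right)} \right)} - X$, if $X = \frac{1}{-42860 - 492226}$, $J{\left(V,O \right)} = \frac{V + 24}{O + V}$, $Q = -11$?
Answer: $\frac{90429535}{535086} \approx 169.0$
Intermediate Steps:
$J{\left(V,O \right)} = \frac{24 + V}{O + V}$
$X = - \frac{1}{535086}$ ($X = \frac{1}{-535086} = - \frac{1}{535086} \approx -1.8689 \cdot 10^{-6}$)
$Y{\left(E \right)} = 168 + E$ ($Y{\left(E \right)} = E - -168 = E + 168 = 168 + E$)
$Y{\left(J{\left(Q,24 \right)} \right)} - X = \left(168 + \frac{24 - 11}{24 - 11}\right) - - \frac{1}{535086} = \left(168 + \frac{1}{13} \cdot 13\right) + \frac{1}{535086} = \left(168 + 1\right) + \frac{1}{535086} = 169 + \frac{1}{535086} = \frac{90429535}{535086}$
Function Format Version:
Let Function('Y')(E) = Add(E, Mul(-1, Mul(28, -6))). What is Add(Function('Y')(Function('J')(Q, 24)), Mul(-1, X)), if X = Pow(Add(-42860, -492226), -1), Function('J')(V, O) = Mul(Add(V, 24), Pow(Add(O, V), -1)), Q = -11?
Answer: Rational(90429535, 535086) ≈ 169.00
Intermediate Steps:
Function('J')(V, O) = Mul(Pow(Add(O, V), -1), Add(24, V)) (Function('J')(V, O) = Mul(Add(24, V), Pow(Add(O, V), -1)) = Mul(Pow(Add(O, V), -1), Add(24, V)))
X = Rational(-1, 535086) (X = Pow(-535086, -1) = Rational(-1, 535086) ≈ -1.8689e-6)
Function('Y')(E) = Add(168, E) (Function('Y')(E) = Add(E, Mul(-1, -168)) = Add(E, 168) = Add(168, E))
Add(Function('Y')(Function('J')(Q, 24)), Mul(-1, X)) = Add(Add(168, Mul(Pow(Add(24, -11), -1), Add(24, -11))), Mul(-1, Rational(-1, 535086))) = Add(Add(168, Mul(Pow(13, -1), 13)), Rational(1, 535086)) = Add(Add(168, Mul(Rational(1, 13), 13)), Rational(1, 535086)) = Add(Add(168, 1), Rational(1, 535086)) = Add(169, Rational(1, 535086)) = Rational(90429535, 535086)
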